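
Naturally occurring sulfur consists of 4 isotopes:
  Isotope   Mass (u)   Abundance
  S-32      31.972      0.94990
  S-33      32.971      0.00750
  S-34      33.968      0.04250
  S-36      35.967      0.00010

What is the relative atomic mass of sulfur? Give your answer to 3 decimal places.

32.065 u

Weight each isotope mass by its fractional abundance: 0.94990 × 31.972 + 0.00750 × 32.971 + 0.04250 × 33.968 + 0.00010 × 35.967
= 30.3702 + 0.2473 + 1.4436 + 0.0036 = 32.0647 u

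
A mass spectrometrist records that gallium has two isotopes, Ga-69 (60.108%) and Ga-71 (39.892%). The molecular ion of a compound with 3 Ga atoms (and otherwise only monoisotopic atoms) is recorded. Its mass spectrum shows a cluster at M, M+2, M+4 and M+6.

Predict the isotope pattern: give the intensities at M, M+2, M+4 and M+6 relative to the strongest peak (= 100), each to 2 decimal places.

50.23 : 100.00 : 66.37 : 14.68

Each Ga atom is independently Ga-69 (p = 0.60108) or Ga-71 (q = 0.39892); the cluster is the binomial expansion (p + q)^3.
P(M) = 0.60108^3 = 0.217169
P(M+2) = 3 × 0.60108^2 × 0.39892^1 = 0.432386
P(M+4) = 3 × 0.60108^1 × 0.39892^2 = 0.286963
P(M+6) = 0.39892^3 = 0.063483
The M+2 peak is largest (0.432386); scaling to 100 gives 50.23 : 100.00 : 66.37 : 14.68.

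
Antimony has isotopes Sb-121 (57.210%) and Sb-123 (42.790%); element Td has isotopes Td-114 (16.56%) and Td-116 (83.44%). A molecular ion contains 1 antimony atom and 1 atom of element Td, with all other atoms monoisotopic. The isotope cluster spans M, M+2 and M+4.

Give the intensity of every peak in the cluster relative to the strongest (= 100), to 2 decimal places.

Antimony pattern (n=1): 0.5721 : 0.4279
Element Td pattern (n=1): 0.1656 : 0.8344
Convolve the two distributions (both contribute in 2-u steps):
  M: 0.5721×0.1656 = 0.094740
  M+2: 0.5721×0.8344 + 0.4279×0.1656 = 0.548220
  M+4: 0.4279×0.8344 = 0.357040
Scale to base peak (0.548220) = 100: 17.28 : 100.00 : 65.13

17.28 : 100.00 : 65.13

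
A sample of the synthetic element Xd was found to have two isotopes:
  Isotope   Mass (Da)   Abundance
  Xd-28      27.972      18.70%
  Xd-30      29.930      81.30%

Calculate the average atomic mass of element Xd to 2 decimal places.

29.56 Da

Average mass = Σ (abundance × isotope mass) = 0.1870 × 27.972 + 0.8130 × 29.930
= 5.2308 + 24.3331 = 29.5639 Da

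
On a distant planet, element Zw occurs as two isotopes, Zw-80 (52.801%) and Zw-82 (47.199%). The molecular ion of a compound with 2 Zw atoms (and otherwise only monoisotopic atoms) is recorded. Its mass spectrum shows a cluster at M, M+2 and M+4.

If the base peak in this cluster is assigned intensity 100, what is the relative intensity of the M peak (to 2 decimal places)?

Term probabilities: M 0.2788, M+2 0.4984, M+4 0.2228. Base peak = M+2.
P(M+2) = C(2,1) × 0.52801^1 × 0.47199^1 = 2 × 0.52801 × 0.47199 = 0.498431 (base)
P(M) = C(2,0) × 0.52801^2 × 0.47199^0 = 1 × 0.27879456 × 1.0000 = 0.278795
Relative intensity = 0.278795 / 0.498431 × 100 = 55.93

55.93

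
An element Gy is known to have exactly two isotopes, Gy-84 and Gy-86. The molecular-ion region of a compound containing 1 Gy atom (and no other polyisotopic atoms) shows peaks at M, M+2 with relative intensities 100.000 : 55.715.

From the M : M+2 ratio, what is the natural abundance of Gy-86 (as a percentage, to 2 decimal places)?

Write p for the Gy-84 fraction. I(M+2)/I(M) = [C(1,1)·p^0·(1−p)] / p^1 = 1·(1−p)/p = 55.715/100.000 = 0.5572
(1−p)/p = 0.5572/1 = 0.5572  ⇒  p = 1/(1 + 0.5572) = 0.6422
Gy-84: 64.22%, Gy-86: 35.78%.

35.78%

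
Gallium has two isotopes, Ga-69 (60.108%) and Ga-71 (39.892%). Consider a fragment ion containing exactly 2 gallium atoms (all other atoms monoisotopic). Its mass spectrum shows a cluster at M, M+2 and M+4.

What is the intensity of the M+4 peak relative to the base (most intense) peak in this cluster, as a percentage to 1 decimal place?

Term probabilities: M 0.3613, M+2 0.4796, M+4 0.1591. Base peak = M+2.
P(M+2) = C(2,1) × 0.60108^1 × 0.39892^1 = 2 × 0.60108 × 0.39892 = 0.479566 (base)
P(M+4) = C(2,2) × 0.60108^0 × 0.39892^2 = 1 × 1.0000 × 0.15913717 = 0.159137
Relative intensity = 0.159137 / 0.479566 × 100 = 33.2

33.2%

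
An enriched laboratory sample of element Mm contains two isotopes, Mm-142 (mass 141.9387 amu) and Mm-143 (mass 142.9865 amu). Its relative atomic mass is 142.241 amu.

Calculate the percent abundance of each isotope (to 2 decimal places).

Mm-142: 71.15%, Mm-143: 28.85%

With x = fraction of Mm-142 (so Mm-143 is 1 − x):
141.9387·x + 142.9865·(1 − x) = 142.241
(141.9387 − 142.9865)·x = 142.241 − 142.9865
x = -0.7455 / -1.0478 = 0.71149 → 71.15% Mm-142, 28.85% Mm-143.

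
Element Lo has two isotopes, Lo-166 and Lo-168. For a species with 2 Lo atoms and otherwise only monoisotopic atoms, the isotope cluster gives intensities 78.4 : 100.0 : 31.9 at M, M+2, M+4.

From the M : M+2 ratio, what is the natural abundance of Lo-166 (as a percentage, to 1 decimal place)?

If p is the fraction of Lo that is Lo-166, then I(M+2)/I(M) = [C(2,1)·p^1·(1−p)] / p^2 = 2·(1−p)/p = 100.0/78.4 = 1.2755
(1−p)/p = 1.2755/2 = 0.6378  ⇒  p = 1/(1 + 0.6378) = 0.6106
Lo-166: 61.1%, Lo-168: 38.9%.

61.1%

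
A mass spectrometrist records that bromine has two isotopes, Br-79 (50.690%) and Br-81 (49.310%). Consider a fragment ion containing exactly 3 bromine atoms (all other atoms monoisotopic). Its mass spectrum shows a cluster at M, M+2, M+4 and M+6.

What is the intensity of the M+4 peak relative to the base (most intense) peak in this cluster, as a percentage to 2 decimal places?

97.28%

Binomial terms of (0.50690 + 0.49310)^3: M 0.1302, M+2 0.3801, M+4 0.3698, M+6 0.1199 → M+2 is the base peak.
P(M+2) = C(3,1) × 0.50690^2 × 0.49310^1 = 3 × 0.25694761 × 0.4931 = 0.380103 (base)
P(M+4) = C(3,2) × 0.50690^1 × 0.49310^2 = 3 × 0.5069 × 0.24314761 = 0.369755
Relative intensity = 0.369755 / 0.380103 × 100 = 97.28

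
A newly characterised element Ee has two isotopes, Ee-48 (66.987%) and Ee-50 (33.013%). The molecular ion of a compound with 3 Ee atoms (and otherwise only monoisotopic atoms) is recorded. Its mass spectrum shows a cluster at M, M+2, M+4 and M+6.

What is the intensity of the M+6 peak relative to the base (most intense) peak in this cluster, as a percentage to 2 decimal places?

8.10%

Term probabilities: M 0.3006, M+2 0.4444, M+4 0.2190, M+6 0.0360. Base peak = M+2.
P(M+2) = C(3,1) × 0.66987^2 × 0.33013^1 = 3 × 0.44872582 × 0.33013 = 0.444414 (base)
P(M+6) = C(3,3) × 0.66987^0 × 0.33013^3 = 1 × 1.0000 × 0.03597949 = 0.035979
Relative intensity = 0.035979 / 0.444414 × 100 = 8.10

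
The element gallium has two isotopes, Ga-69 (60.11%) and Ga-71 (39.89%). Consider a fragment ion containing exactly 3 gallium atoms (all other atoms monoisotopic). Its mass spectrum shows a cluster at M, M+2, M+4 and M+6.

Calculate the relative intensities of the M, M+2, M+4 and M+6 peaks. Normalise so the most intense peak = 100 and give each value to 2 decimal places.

Each Ga atom is independently Ga-69 (p = 0.6011) or Ga-71 (q = 0.3989); the cluster is the binomial expansion (p + q)^3.
P(M) = 0.6011^3 = 0.217190
P(M+2) = 3 × 0.6011^2 × 0.3989^1 = 0.432393
P(M+4) = 3 × 0.6011^1 × 0.3989^2 = 0.286943
P(M+6) = 0.3989^3 = 0.063473
The M+2 peak is largest (0.432393); scaling to 100 gives 50.23 : 100.00 : 66.36 : 14.68.

50.23 : 100.00 : 66.36 : 14.68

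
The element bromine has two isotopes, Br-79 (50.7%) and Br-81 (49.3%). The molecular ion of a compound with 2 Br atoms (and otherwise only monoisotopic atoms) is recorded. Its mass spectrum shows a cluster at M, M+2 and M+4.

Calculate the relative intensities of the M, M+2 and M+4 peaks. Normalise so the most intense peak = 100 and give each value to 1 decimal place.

51.4 : 100.0 : 48.6

The 2 Br atoms are independent, so intensities follow the terms of (0.507 + 0.493)^2.
P(M) = 0.507^2 = 0.257049
P(M+2) = 2 × 0.507^1 × 0.493^1 = 0.499902
P(M+4) = 0.493^2 = 0.243049
The M+2 peak is largest (0.499902); scaling to 100 gives 51.4 : 100.0 : 48.6.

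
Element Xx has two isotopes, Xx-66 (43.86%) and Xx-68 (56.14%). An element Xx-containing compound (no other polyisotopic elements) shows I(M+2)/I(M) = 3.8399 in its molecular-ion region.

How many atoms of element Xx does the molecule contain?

3

With n Xx atoms, P(M+2)/P(M) = C(n,1)·p^(n−1)q / p^n = n·q/p = n · 0.5614/0.4386.
n = 3.8399 × 0.4386/0.5614 = 3.00 ≈ 3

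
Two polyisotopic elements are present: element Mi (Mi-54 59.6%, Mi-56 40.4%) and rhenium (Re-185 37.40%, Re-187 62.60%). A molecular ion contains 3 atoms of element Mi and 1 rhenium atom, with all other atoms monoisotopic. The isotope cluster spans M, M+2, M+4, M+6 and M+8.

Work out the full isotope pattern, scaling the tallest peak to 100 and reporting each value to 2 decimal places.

Element Mi pattern (n=3): 0.21170874 : 0.43052179 : 0.29183021 : 0.06593926
Rhenium pattern (n=1): 0.3740 : 0.6260
Convolve the two distributions (both contribute in 2-u steps):
  M: 0.21170874×0.3740 = 0.079179
  M+2: 0.21170874×0.6260 + 0.43052179×0.3740 = 0.293545
  M+4: 0.43052179×0.6260 + 0.29183021×0.3740 = 0.378651
  M+6: 0.29183021×0.6260 + 0.06593926×0.3740 = 0.207347
  M+8: 0.06593926×0.6260 = 0.041278
Scale to base peak (0.378651) = 100: 20.91 : 77.52 : 100.00 : 54.76 : 10.90

20.91 : 77.52 : 100.00 : 54.76 : 10.90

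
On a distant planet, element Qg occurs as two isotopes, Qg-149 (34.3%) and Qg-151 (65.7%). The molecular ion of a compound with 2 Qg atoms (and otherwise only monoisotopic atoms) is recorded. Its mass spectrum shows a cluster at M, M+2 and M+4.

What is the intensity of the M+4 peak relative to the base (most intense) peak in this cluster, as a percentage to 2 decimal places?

(0.343 + 0.657)^2 gives M 0.1176, M+2 0.4507, M+4 0.4316; the largest is M+2.
P(M+2) = C(2,1) × 0.343^1 × 0.657^1 = 2 × 0.3430 × 0.6570 = 0.450702 (base)
P(M+4) = C(2,2) × 0.343^0 × 0.657^2 = 1 × 1.0000 × 0.431649 = 0.431649
Relative intensity = 0.431649 / 0.450702 × 100 = 95.77

95.77%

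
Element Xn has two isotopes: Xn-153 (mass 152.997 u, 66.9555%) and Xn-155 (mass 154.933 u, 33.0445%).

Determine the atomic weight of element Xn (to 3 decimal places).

The abundance-weighted mean is 0.669555 × 152.997 + 0.330445 × 154.933
= 102.4399 + 51.1968 = 153.6367 u

153.637 u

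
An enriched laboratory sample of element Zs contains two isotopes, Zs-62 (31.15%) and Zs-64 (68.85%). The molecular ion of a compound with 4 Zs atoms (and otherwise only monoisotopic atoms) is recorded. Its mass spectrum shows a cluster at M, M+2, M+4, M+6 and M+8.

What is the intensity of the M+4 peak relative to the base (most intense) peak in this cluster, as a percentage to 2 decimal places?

67.86%

Binomial terms of (0.3115 + 0.6885)^4: M 0.0094, M+2 0.0832, M+4 0.2760, M+6 0.4067, M+8 0.2247 → M+6 is the base peak.
P(M+6) = C(4,3) × 0.3115^1 × 0.6885^3 = 4 × 0.3115 × 0.3263712 = 0.406659 (base)
P(M+4) = C(4,2) × 0.3115^2 × 0.6885^2 = 6 × 0.09703225 × 0.47403225 = 0.275978
Relative intensity = 0.275978 / 0.406659 × 100 = 67.86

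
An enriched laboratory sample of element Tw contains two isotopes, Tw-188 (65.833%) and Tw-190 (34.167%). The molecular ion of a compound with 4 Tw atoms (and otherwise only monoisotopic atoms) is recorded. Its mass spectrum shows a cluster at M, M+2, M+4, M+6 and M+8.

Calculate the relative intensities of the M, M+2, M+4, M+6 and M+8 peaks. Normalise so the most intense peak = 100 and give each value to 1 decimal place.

Each Tw atom is independently Tw-188 (p = 0.65833) or Tw-190 (q = 0.34167); the cluster is the binomial expansion (p + q)^4.
P(M) = 0.65833^4 = 0.187834
P(M+2) = 4 × 0.65833^3 × 0.34167^1 = 0.389940
P(M+4) = 6 × 0.65833^2 × 0.34167^2 = 0.303565
P(M+6) = 4 × 0.65833^1 × 0.34167^3 = 0.105033
P(M+8) = 0.34167^4 = 0.013628
The M+2 peak is largest (0.389940); scaling to 100 gives 48.2 : 100.0 : 77.8 : 26.9 : 3.5.

48.2 : 100.0 : 77.8 : 26.9 : 3.5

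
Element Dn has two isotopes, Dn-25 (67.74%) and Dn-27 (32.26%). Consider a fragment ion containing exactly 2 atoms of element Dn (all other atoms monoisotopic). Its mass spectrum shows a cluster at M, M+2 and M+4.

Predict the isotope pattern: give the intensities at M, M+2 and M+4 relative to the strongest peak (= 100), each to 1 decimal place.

100.0 : 95.2 : 22.7

Each Dn atom is independently Dn-25 (p = 0.6774) or Dn-27 (q = 0.3226); the cluster is the binomial expansion (p + q)^2.
P(M) = 0.6774^2 = 0.458871
P(M+2) = 2 × 0.6774^1 × 0.3226^1 = 0.437058
P(M+4) = 0.3226^2 = 0.104071
The M peak is largest (0.458871); scaling to 100 gives 100.0 : 95.2 : 22.7.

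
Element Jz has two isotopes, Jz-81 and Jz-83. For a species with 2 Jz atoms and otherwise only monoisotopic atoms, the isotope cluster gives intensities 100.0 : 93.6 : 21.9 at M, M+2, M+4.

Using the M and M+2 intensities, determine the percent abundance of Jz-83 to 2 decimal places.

Write p for the Jz-81 fraction. I(M+2)/I(M) = [C(2,1)·p^1·(1−p)] / p^2 = 2·(1−p)/p = 93.6/100.0 = 0.9360
(1−p)/p = 0.9360/2 = 0.4680  ⇒  p = 1/(1 + 0.4680) = 0.6812
Jz-81: 68.12%, Jz-83: 31.88%.

31.88%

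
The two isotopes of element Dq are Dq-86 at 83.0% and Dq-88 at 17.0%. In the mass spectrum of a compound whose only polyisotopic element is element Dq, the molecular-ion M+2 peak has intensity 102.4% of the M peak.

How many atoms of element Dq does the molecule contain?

5

With n Dq atoms, P(M+2)/P(M) = C(n,1)·p^(n−1)q / p^n = n·q/p = n · 0.170/0.830.
n = 1.024 × 0.830/0.170 = 5.00 ≈ 5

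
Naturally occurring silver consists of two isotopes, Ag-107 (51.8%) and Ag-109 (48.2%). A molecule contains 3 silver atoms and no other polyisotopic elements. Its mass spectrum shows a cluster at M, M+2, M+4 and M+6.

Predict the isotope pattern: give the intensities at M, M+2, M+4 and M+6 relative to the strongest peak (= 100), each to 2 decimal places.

35.82 : 100.00 : 93.05 : 28.86

Expanding (0.518 + 0.482)^3:
P(M) = 0.518^3 = 0.138992
P(M+2) = 3 × 0.518^2 × 0.482^1 = 0.387997
P(M+4) = 3 × 0.518^1 × 0.482^2 = 0.361031
P(M+6) = 0.482^3 = 0.111980
The M+2 peak is largest (0.387997); scaling to 100 gives 35.82 : 100.00 : 93.05 : 28.86.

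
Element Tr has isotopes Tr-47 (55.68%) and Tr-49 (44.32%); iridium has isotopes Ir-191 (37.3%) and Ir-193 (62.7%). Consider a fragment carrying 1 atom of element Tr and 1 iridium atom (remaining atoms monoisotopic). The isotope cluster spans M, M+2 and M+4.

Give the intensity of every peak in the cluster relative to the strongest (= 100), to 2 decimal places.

Element Tr pattern (n=1): 0.5568 : 0.4432
Iridium pattern (n=1): 0.3730 : 0.6270
Convolve the two distributions (both contribute in 2-u steps):
  M: 0.5568×0.3730 = 0.207686
  M+2: 0.5568×0.6270 + 0.4432×0.3730 = 0.514427
  M+4: 0.4432×0.6270 = 0.277886
Scale to base peak (0.514427) = 100: 40.37 : 100.00 : 54.02

40.37 : 100.00 : 54.02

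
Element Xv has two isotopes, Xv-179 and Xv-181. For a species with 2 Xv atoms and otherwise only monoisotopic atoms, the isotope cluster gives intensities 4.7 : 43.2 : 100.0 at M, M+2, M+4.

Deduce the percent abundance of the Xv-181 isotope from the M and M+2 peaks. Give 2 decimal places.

82.13%

Let p = fractional abundance of Xv-179. I(M+2)/I(M) = [C(2,1)·p^1·(1−p)] / p^2 = 2·(1−p)/p = 43.2/4.7 = 9.1915
(1−p)/p = 9.1915/2 = 4.5957  ⇒  p = 1/(1 + 4.5957) = 0.1787
Xv-179: 17.87%, Xv-181: 82.13%.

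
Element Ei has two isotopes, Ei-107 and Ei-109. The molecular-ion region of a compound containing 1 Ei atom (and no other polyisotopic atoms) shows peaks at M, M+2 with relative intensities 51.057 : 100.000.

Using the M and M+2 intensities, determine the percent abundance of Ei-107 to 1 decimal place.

33.8%

Let p = fractional abundance of Ei-107. I(M+2)/I(M) = [C(1,1)·p^0·(1−p)] / p^1 = 1·(1−p)/p = 100.000/51.057 = 1.9586
(1−p)/p = 1.9586/1 = 1.9586  ⇒  p = 1/(1 + 1.9586) = 0.3380
Ei-107: 33.8%, Ei-109: 66.2%.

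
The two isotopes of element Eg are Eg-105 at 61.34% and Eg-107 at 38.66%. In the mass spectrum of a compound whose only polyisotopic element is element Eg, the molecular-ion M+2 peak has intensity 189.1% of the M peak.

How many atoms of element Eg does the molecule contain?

3

The M+2/M ratio from n Eg atoms is n · q/p = n · 0.3866/0.6134.
n = 1.891 × 0.6134/0.3866 = 3.00 ≈ 3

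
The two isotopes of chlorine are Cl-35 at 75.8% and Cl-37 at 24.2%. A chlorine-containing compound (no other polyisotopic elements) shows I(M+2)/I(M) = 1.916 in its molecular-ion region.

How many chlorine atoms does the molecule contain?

The M+2/M ratio from n Cl atoms is n · q/p = n · 0.242/0.758.
n = 1.916 × 0.758/0.242 = 6.00 ≈ 6

6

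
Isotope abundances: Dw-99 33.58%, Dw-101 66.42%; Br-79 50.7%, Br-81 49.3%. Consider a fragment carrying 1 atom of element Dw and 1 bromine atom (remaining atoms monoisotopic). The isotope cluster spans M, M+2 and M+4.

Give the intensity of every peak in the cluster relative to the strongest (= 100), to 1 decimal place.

33.9 : 100.0 : 65.2

Element Dw pattern (n=1): 0.3358 : 0.6642
Bromine pattern (n=1): 0.5070 : 0.4930
Convolve the two distributions (both contribute in 2-u steps):
  M: 0.3358×0.5070 = 0.170251
  M+2: 0.3358×0.4930 + 0.6642×0.5070 = 0.502299
  M+4: 0.6642×0.4930 = 0.327451
Scale to base peak (0.502299) = 100: 33.9 : 100.0 : 65.2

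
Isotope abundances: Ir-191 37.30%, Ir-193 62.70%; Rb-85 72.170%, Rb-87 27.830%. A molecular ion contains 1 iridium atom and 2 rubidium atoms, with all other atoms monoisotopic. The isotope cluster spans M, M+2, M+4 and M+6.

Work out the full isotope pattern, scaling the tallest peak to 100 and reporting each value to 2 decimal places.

40.78 : 100.00 : 58.93 : 10.19

Iridium pattern (n=1): 0.3730 : 0.6270
Rubidium pattern (n=2): 0.52085089 : 0.40169822 : 0.07745089
Convolve the two distributions (both contribute in 2-u steps):
  M: 0.3730×0.52085089 = 0.194277
  M+2: 0.3730×0.40169822 + 0.6270×0.52085089 = 0.476407
  M+4: 0.3730×0.07745089 + 0.6270×0.40169822 = 0.280754
  M+6: 0.6270×0.07745089 = 0.048562
Scale to base peak (0.476407) = 100: 40.78 : 100.00 : 58.93 : 10.19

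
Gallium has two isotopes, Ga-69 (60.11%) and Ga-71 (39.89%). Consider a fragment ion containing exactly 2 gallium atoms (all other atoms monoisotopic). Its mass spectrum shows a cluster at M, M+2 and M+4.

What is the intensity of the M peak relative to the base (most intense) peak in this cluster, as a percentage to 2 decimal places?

75.34%

Term probabilities: M 0.3613, M+2 0.4796, M+4 0.1591. Base peak = M+2.
P(M+2) = C(2,1) × 0.6011^1 × 0.3989^1 = 2 × 0.6011 × 0.3989 = 0.479558 (base)
P(M) = C(2,0) × 0.6011^2 × 0.3989^0 = 1 × 0.36132121 × 1.0000 = 0.361321
Relative intensity = 0.361321 / 0.479558 × 100 = 75.34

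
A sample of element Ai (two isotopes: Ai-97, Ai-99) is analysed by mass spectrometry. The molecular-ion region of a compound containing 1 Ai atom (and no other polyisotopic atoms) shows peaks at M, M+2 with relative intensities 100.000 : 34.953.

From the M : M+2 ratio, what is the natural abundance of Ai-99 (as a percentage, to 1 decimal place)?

25.9%

If p is the fraction of Ai that is Ai-97, then I(M+2)/I(M) = [C(1,1)·p^0·(1−p)] / p^1 = 1·(1−p)/p = 34.953/100.000 = 0.3495
(1−p)/p = 0.3495/1 = 0.3495  ⇒  p = 1/(1 + 0.3495) = 0.7410
Ai-97: 74.1%, Ai-99: 25.9%.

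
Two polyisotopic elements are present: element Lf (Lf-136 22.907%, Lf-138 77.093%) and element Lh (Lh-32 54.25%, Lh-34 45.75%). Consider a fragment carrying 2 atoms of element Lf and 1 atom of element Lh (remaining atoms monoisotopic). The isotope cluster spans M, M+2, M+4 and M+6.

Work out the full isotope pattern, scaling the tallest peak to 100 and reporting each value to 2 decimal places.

5.88 : 44.55 : 100.00 : 56.18

Element Lf pattern (n=2): 0.05247306 : 0.35319387 : 0.59433306
Element Lh pattern (n=1): 0.5425 : 0.4575
Convolve the two distributions (both contribute in 2-u steps):
  M: 0.05247306×0.5425 = 0.028467
  M+2: 0.05247306×0.4575 + 0.35319387×0.5425 = 0.215614
  M+4: 0.35319387×0.4575 + 0.59433306×0.5425 = 0.484012
  M+6: 0.59433306×0.4575 = 0.271907
Scale to base peak (0.484012) = 100: 5.88 : 44.55 : 100.00 : 56.18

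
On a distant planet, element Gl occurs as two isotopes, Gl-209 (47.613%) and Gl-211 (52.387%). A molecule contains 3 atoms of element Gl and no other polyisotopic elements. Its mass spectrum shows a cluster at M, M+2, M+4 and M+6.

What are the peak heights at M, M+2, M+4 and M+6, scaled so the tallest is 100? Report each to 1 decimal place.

27.5 : 90.9 : 100.0 : 36.7

Each Gl atom is independently Gl-209 (p = 0.47613) or Gl-211 (q = 0.52387); the cluster is the binomial expansion (p + q)^3.
P(M) = 0.47613^3 = 0.107939
P(M+2) = 3 × 0.47613^2 × 0.52387^1 = 0.356284
P(M+4) = 3 × 0.47613^1 × 0.52387^2 = 0.392007
P(M+6) = 0.52387^3 = 0.143771
The M+4 peak is largest (0.392007); scaling to 100 gives 27.5 : 90.9 : 100.0 : 36.7.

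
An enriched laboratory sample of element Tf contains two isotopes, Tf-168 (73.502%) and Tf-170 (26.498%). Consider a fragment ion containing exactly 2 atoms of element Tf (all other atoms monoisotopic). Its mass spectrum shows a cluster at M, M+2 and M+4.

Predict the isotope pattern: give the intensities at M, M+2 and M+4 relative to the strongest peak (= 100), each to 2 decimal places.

Expanding (0.73502 + 0.26498)^2:
P(M) = 0.73502^2 = 0.540254
P(M+2) = 2 × 0.73502^1 × 0.26498^1 = 0.389531
P(M+4) = 0.26498^2 = 0.070214
The M peak is largest (0.540254); scaling to 100 gives 100.00 : 72.10 : 13.00.

100.00 : 72.10 : 13.00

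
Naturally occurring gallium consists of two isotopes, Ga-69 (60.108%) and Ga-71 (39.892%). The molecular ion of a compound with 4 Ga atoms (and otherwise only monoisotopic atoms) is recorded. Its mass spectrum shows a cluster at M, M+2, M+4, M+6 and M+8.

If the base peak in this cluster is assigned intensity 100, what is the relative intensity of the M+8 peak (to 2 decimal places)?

Term probabilities: M 0.1305, M+2 0.3465, M+4 0.3450, M+6 0.1526, M+8 0.0253. Base peak = M+2.
P(M+2) = C(4,1) × 0.60108^3 × 0.39892^1 = 4 × 0.2171685 × 0.39892 = 0.346531 (base)
P(M+8) = C(4,4) × 0.60108^0 × 0.39892^4 = 1 × 1.0000 × 0.02532464 = 0.025325
Relative intensity = 0.025325 / 0.346531 × 100 = 7.31

7.31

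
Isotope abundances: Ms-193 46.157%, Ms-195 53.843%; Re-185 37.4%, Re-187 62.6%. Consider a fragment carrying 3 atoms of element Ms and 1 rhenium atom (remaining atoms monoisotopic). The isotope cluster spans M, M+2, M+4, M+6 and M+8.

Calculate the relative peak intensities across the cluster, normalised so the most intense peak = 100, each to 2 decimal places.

Element Ms pattern (n=3): 0.09833604 : 0.34413247 : 0.40143693 : 0.15609455
Rhenium pattern (n=1): 0.3740 : 0.6260
Convolve the two distributions (both contribute in 2-u steps):
  M: 0.09833604×0.3740 = 0.036778
  M+2: 0.09833604×0.6260 + 0.34413247×0.3740 = 0.190264
  M+4: 0.34413247×0.6260 + 0.40143693×0.3740 = 0.365564
  M+6: 0.40143693×0.6260 + 0.15609455×0.3740 = 0.309679
  M+8: 0.15609455×0.6260 = 0.097715
Scale to base peak (0.365564) = 100: 10.06 : 52.05 : 100.00 : 84.71 : 26.73

10.06 : 52.05 : 100.00 : 84.71 : 26.73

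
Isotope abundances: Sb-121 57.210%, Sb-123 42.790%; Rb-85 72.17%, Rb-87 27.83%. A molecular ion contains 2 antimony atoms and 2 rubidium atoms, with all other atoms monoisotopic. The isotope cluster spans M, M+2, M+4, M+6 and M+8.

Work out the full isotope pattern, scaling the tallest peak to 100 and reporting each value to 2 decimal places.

Antimony pattern (n=2): 0.32729841 : 0.48960318 : 0.18309841
Rubidium pattern (n=2): 0.52085089 : 0.40169822 : 0.07745089
Convolve the two distributions (both contribute in 2-u steps):
  M: 0.32729841×0.52085089 = 0.170474
  M+2: 0.32729841×0.40169822 + 0.48960318×0.52085089 = 0.386485
  M+4: 0.32729841×0.07745089 + 0.48960318×0.40169822 + 0.18309841×0.52085089 = 0.317389
  M+6: 0.48960318×0.07745089 + 0.18309841×0.40169822 = 0.111471
  M+8: 0.18309841×0.07745089 = 0.014181
Scale to base peak (0.386485) = 100: 44.11 : 100.00 : 82.12 : 28.84 : 3.67

44.11 : 100.00 : 82.12 : 28.84 : 3.67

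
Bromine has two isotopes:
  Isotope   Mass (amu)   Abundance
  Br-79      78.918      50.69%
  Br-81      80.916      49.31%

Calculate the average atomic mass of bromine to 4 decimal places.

79.9032 amu

Average mass = Σ (abundance × isotope mass) = 0.5069 × 78.918 + 0.4931 × 80.916
= 40.00353 + 39.89968 = 79.90321 amu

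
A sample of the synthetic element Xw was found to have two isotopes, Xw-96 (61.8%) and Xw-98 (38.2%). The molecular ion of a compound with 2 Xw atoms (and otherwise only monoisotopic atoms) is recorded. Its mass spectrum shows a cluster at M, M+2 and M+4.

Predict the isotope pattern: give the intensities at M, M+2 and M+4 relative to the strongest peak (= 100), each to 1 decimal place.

The 2 Xw atoms are independent, so intensities follow the terms of (0.618 + 0.382)^2.
P(M) = 0.618^2 = 0.381924
P(M+2) = 2 × 0.618^1 × 0.382^1 = 0.472152
P(M+4) = 0.382^2 = 0.145924
The M+2 peak is largest (0.472152); scaling to 100 gives 80.9 : 100.0 : 30.9.

80.9 : 100.0 : 30.9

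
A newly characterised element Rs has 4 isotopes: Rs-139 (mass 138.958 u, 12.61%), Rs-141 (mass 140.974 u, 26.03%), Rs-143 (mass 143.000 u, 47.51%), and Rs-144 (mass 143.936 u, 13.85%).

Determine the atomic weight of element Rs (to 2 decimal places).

142.09 u

Weight each isotope mass by its fractional abundance: 0.1261 × 138.958 + 0.2603 × 140.974 + 0.4751 × 143.000 + 0.1385 × 143.936
= 17.5226 + 36.6955 + 67.9393 + 19.9351 = 142.0925 u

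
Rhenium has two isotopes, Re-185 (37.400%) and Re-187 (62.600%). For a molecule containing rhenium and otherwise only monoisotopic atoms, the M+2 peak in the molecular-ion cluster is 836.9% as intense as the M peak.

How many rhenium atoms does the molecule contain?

For n independent Re atoms, I(M+2)/I(M) = n · (abundance Re-187) / (abundance Re-185) = n · 0.62600/0.37400.
n = 8.369 × 0.37400/0.62600 = 5.00 ≈ 5

5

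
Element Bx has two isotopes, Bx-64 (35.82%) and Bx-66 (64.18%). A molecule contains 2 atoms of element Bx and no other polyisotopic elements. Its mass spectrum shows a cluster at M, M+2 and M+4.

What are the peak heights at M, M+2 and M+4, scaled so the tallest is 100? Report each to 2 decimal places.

27.91 : 100.00 : 89.59

Each Bx atom is independently Bx-64 (p = 0.3582) or Bx-66 (q = 0.6418); the cluster is the binomial expansion (p + q)^2.
P(M) = 0.3582^2 = 0.128307
P(M+2) = 2 × 0.3582^1 × 0.6418^1 = 0.459786
P(M+4) = 0.6418^2 = 0.411907
The M+2 peak is largest (0.459786); scaling to 100 gives 27.91 : 100.00 : 89.59.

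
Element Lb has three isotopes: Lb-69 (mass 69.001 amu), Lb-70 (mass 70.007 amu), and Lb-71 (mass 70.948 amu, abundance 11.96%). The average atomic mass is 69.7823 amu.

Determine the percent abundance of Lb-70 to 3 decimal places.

54.517%

Let x and y be the fractions of Lb-69 and Lb-70. Then x + y = 1 − 0.1196 = 0.8804 and 69.001x + 70.007y = 69.7823 − 0.1196×70.948 = 61.2969192.
Substituting: 69.001x + 70.007(0.8804 − x) = 61.2969192
(69.001 − 70.007)x = -0.3372436  ⇒  x = 0.33523, y = 0.54517
Lb-69: 33.523%, Lb-70: 54.517%.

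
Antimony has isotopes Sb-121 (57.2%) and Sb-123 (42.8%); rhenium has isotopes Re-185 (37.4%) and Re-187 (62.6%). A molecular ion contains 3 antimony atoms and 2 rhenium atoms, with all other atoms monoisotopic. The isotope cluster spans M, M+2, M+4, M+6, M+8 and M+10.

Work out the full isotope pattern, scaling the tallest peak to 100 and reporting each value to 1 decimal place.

8.1 : 45.4 : 97.3 : 100.0 : 49.5 : 9.5

Antimony pattern (n=3): 0.18714925 : 0.42010426 : 0.31434374 : 0.07840275
Rhenium pattern (n=2): 0.139876 : 0.468248 : 0.391876
Convolve the two distributions (both contribute in 2-u steps):
  M: 0.18714925×0.139876 = 0.026178
  M+2: 0.18714925×0.468248 + 0.42010426×0.139876 = 0.146395
  M+4: 0.18714925×0.391876 + 0.42010426×0.468248 + 0.31434374×0.139876 = 0.314021
  M+6: 0.42010426×0.391876 + 0.31434374×0.468248 + 0.07840275×0.139876 = 0.322786
  M+8: 0.31434374×0.391876 + 0.07840275×0.468248 = 0.159896
  M+10: 0.07840275×0.391876 = 0.030724
Scale to base peak (0.322786) = 100: 8.1 : 45.4 : 97.3 : 100.0 : 49.5 : 9.5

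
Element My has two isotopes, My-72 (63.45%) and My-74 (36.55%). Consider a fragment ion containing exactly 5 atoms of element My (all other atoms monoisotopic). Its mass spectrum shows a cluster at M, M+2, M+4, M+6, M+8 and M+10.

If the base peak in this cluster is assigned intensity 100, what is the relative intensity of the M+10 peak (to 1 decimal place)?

1.9

Binomial terms of (0.6345 + 0.3655)^5: M 0.1028, M+2 0.2962, M+4 0.3412, M+6 0.1966, M+8 0.0566, M+10 0.0065 → M+4 is the base peak.
P(M+4) = C(5,2) × 0.6345^3 × 0.3655^2 = 10 × 0.25544351 × 0.13359025 = 0.341248 (base)
P(M+10) = C(5,5) × 0.6345^0 × 0.3655^5 = 1 × 1.0000 × 0.00652284 = 0.006523
Relative intensity = 0.006523 / 0.341248 × 100 = 1.9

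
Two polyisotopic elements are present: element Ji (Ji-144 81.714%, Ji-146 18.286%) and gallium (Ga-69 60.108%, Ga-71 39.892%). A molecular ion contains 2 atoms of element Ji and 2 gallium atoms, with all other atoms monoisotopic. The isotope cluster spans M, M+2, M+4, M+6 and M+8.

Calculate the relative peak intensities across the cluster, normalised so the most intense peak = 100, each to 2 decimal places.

Element Ji pattern (n=2): 0.66771778 : 0.29884444 : 0.03343778
Gallium pattern (n=2): 0.36129717 : 0.47956567 : 0.15913717
Convolve the two distributions (both contribute in 2-u steps):
  M: 0.66771778×0.36129717 = 0.241245
  M+2: 0.66771778×0.47956567 + 0.29884444×0.36129717 = 0.428186
  M+4: 0.66771778×0.15913717 + 0.29884444×0.47956567 + 0.03343778×0.36129717 = 0.261655
  M+6: 0.29884444×0.15913717 + 0.03343778×0.47956567 = 0.063593
  M+8: 0.03343778×0.15913717 = 0.005321
Scale to base peak (0.428186) = 100: 56.34 : 100.00 : 61.11 : 14.85 : 1.24

56.34 : 100.00 : 61.11 : 14.85 : 1.24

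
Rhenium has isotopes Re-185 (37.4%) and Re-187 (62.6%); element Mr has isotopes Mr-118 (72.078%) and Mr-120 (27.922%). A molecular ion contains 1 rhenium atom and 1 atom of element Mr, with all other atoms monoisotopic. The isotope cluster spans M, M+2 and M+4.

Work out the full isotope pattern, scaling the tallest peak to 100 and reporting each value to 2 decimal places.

Rhenium pattern (n=1): 0.3740 : 0.6260
Element Mr pattern (n=1): 0.72078 : 0.27922
Convolve the two distributions (both contribute in 2-u steps):
  M: 0.3740×0.72078 = 0.269572
  M+2: 0.3740×0.27922 + 0.6260×0.72078 = 0.555637
  M+4: 0.6260×0.27922 = 0.174792
Scale to base peak (0.555637) = 100: 48.52 : 100.00 : 31.46

48.52 : 100.00 : 31.46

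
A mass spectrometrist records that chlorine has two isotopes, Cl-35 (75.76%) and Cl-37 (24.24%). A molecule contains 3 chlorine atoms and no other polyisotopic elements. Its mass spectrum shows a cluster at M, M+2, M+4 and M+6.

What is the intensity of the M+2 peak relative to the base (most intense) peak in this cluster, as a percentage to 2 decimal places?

95.99%

Term probabilities: M 0.4348, M+2 0.4174, M+4 0.1335, M+6 0.0142. Base peak = M.
P(M) = C(3,0) × 0.7576^3 × 0.2424^0 = 1 × 0.4348304 × 1.0000 = 0.434830 (base)
P(M+2) = C(3,1) × 0.7576^2 × 0.2424^1 = 3 × 0.57395776 × 0.2424 = 0.417382
Relative intensity = 0.417382 / 0.434830 × 100 = 95.99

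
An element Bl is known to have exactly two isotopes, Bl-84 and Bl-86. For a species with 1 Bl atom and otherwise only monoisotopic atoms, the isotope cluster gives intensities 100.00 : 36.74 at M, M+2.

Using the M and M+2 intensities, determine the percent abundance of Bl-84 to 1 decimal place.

73.1%

If p is the fraction of Bl that is Bl-84, then I(M+2)/I(M) = [C(1,1)·p^0·(1−p)] / p^1 = 1·(1−p)/p = 36.74/100.00 = 0.3674
(1−p)/p = 0.3674/1 = 0.3674  ⇒  p = 1/(1 + 0.3674) = 0.7313
Bl-84: 73.1%, Bl-86: 26.9%.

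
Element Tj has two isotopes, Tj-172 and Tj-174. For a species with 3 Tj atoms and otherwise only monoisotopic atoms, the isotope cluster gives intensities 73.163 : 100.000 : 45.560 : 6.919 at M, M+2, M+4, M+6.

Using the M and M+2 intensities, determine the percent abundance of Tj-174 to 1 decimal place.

If p is the fraction of Tj that is Tj-172, then I(M+2)/I(M) = [C(3,1)·p^2·(1−p)] / p^3 = 3·(1−p)/p = 100.000/73.163 = 1.3668
(1−p)/p = 1.3668/3 = 0.4556  ⇒  p = 1/(1 + 0.4556) = 0.6870
Tj-172: 68.7%, Tj-174: 31.3%.

31.3%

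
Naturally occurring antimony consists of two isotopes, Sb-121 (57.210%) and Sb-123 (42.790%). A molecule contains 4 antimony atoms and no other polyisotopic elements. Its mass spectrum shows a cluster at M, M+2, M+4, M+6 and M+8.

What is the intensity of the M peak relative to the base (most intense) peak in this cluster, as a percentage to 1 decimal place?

(0.57210 + 0.42790)^4 gives M 0.1071, M+2 0.3205, M+4 0.3596, M+6 0.1793, M+8 0.0335; the largest is M+4.
P(M+4) = C(4,2) × 0.57210^2 × 0.42790^2 = 6 × 0.32729841 × 0.18309841 = 0.359567 (base)
P(M) = C(4,0) × 0.57210^4 × 0.42790^0 = 1 × 0.10712425 × 1.0000 = 0.107124
Relative intensity = 0.107124 / 0.359567 × 100 = 29.8

29.8%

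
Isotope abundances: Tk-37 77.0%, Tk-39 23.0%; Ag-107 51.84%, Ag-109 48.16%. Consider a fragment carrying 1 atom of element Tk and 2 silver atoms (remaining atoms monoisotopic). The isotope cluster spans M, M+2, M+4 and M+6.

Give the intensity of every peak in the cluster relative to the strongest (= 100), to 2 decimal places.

46.37 : 100.00 : 65.75 : 11.95

Element Tk pattern (n=1): 0.7700 : 0.2300
Silver pattern (n=2): 0.26873856 : 0.49932288 : 0.23193856
Convolve the two distributions (both contribute in 2-u steps):
  M: 0.7700×0.26873856 = 0.206929
  M+2: 0.7700×0.49932288 + 0.2300×0.26873856 = 0.446288
  M+4: 0.7700×0.23193856 + 0.2300×0.49932288 = 0.293437
  M+6: 0.2300×0.23193856 = 0.053346
Scale to base peak (0.446288) = 100: 46.37 : 100.00 : 65.75 : 11.95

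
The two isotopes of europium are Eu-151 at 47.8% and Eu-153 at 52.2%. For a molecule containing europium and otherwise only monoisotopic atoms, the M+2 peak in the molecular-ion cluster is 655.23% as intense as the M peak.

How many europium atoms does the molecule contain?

6

The M+2/M ratio from n Eu atoms is n · q/p = n · 0.522/0.478.
n = 6.5523 × 0.478/0.522 = 6.00 ≈ 6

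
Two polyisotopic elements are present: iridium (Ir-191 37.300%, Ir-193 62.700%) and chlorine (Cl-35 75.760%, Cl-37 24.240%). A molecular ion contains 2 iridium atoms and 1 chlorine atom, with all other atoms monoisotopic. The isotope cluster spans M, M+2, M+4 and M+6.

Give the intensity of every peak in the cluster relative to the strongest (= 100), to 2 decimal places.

Iridium pattern (n=2): 0.139129 : 0.467742 : 0.393129
Chlorine pattern (n=1): 0.7576 : 0.2424
Convolve the two distributions (both contribute in 2-u steps):
  M: 0.139129×0.7576 = 0.105404
  M+2: 0.139129×0.2424 + 0.467742×0.7576 = 0.388086
  M+4: 0.467742×0.2424 + 0.393129×0.7576 = 0.411215
  M+6: 0.393129×0.2424 = 0.095294
Scale to base peak (0.411215) = 100: 25.63 : 94.38 : 100.00 : 23.17

25.63 : 94.38 : 100.00 : 23.17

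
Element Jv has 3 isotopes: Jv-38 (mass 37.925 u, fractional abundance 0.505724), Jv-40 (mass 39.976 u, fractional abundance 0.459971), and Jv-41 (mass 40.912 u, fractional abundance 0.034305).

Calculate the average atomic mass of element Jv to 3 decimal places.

38.971 u

The abundance-weighted mean is 0.505724 × 37.925 + 0.459971 × 39.976 + 0.034305 × 40.912
= 19.1796 + 18.3878 + 1.4035 = 38.9709 u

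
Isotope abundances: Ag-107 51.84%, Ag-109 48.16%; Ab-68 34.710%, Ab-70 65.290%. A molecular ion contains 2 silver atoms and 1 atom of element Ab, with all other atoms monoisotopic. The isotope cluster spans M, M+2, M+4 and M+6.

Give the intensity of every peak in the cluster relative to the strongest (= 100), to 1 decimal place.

Silver pattern (n=2): 0.26873856 : 0.49932288 : 0.23193856
Element Ab pattern (n=1): 0.3471 : 0.6529
Convolve the two distributions (both contribute in 2-u steps):
  M: 0.26873856×0.3471 = 0.093279
  M+2: 0.26873856×0.6529 + 0.49932288×0.3471 = 0.348774
  M+4: 0.49932288×0.6529 + 0.23193856×0.3471 = 0.406514
  M+6: 0.23193856×0.6529 = 0.151433
Scale to base peak (0.406514) = 100: 22.9 : 85.8 : 100.0 : 37.3

22.9 : 85.8 : 100.0 : 37.3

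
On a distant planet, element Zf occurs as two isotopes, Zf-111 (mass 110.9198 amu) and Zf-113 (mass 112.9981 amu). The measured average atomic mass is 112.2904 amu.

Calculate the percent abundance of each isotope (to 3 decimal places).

Zf-111: 34.052%, Zf-113: 65.948%

Writing the weighted mean with unknown fraction x of Zf-111:
110.9198·x + 112.9981·(1 − x) = 112.2904
(110.9198 − 112.9981)·x = 112.2904 − 112.9981
x = -0.7077 / -2.0783 = 0.34052 → 34.052% Zf-111, 65.948% Zf-113.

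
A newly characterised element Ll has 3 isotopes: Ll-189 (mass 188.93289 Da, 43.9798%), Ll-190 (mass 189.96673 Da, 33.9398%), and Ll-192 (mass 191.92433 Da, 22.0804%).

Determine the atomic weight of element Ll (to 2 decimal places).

Average mass = Σ (abundance × isotope mass) = 0.439798 × 188.93289 + 0.339398 × 189.96673 + 0.220804 × 191.92433
= 83.092307 + 64.474328 + 42.377660 = 189.944295 Da

189.94 Da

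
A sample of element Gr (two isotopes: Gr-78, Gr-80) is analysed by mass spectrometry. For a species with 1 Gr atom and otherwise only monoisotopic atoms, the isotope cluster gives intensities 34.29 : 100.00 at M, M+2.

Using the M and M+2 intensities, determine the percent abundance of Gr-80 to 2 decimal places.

74.47%

If p is the fraction of Gr that is Gr-78, then I(M+2)/I(M) = [C(1,1)·p^0·(1−p)] / p^1 = 1·(1−p)/p = 100.00/34.29 = 2.9163
(1−p)/p = 2.9163/1 = 2.9163  ⇒  p = 1/(1 + 2.9163) = 0.2553
Gr-78: 25.53%, Gr-80: 74.47%.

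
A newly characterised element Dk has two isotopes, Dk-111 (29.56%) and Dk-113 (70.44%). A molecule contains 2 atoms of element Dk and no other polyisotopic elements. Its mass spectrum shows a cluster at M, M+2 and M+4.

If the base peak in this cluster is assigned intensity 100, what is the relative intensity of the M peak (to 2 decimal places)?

17.61

Term probabilities: M 0.0874, M+2 0.4164, M+4 0.4962. Base peak = M+4.
P(M+4) = C(2,2) × 0.2956^0 × 0.7044^2 = 1 × 1.0000 × 0.49617936 = 0.496179 (base)
P(M) = C(2,0) × 0.2956^2 × 0.7044^0 = 1 × 0.08737936 × 1.0000 = 0.087379
Relative intensity = 0.087379 / 0.496179 × 100 = 17.61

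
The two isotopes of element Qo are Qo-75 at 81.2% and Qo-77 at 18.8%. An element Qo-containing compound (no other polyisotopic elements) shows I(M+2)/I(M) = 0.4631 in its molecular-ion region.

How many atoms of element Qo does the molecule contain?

2

For n independent Qo atoms, I(M+2)/I(M) = n · (abundance Qo-77) / (abundance Qo-75) = n · 0.188/0.812.
n = 0.4631 × 0.812/0.188 = 2.00 ≈ 2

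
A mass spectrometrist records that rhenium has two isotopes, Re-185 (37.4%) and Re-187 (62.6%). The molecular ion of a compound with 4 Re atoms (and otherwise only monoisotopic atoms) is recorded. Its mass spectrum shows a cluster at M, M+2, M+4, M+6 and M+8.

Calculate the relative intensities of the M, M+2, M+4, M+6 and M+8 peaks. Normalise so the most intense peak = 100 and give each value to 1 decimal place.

The 4 Re atoms are independent, so intensities follow the terms of (0.374 + 0.626)^4.
P(M) = 0.374^4 = 0.019565
P(M+2) = 4 × 0.374^3 × 0.626^1 = 0.130993
P(M+4) = 6 × 0.374^2 × 0.626^2 = 0.328884
P(M+6) = 4 × 0.374^1 × 0.626^3 = 0.366990
P(M+8) = 0.626^4 = 0.153567
The M+6 peak is largest (0.366990); scaling to 100 gives 5.3 : 35.7 : 89.6 : 100.0 : 41.8.

5.3 : 35.7 : 89.6 : 100.0 : 41.8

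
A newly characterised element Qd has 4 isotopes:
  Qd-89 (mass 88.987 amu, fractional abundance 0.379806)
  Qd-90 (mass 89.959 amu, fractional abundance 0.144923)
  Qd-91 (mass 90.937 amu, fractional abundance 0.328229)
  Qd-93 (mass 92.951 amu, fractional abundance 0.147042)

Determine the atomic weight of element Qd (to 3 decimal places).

Ar = Σ fᵢ·mᵢ = 0.379806 × 88.987 + 0.144923 × 89.959 + 0.328229 × 90.937 + 0.147042 × 92.951
= 33.7978 + 13.0371 + 29.8482 + 13.6677 = 90.3508 amu

90.351 amu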